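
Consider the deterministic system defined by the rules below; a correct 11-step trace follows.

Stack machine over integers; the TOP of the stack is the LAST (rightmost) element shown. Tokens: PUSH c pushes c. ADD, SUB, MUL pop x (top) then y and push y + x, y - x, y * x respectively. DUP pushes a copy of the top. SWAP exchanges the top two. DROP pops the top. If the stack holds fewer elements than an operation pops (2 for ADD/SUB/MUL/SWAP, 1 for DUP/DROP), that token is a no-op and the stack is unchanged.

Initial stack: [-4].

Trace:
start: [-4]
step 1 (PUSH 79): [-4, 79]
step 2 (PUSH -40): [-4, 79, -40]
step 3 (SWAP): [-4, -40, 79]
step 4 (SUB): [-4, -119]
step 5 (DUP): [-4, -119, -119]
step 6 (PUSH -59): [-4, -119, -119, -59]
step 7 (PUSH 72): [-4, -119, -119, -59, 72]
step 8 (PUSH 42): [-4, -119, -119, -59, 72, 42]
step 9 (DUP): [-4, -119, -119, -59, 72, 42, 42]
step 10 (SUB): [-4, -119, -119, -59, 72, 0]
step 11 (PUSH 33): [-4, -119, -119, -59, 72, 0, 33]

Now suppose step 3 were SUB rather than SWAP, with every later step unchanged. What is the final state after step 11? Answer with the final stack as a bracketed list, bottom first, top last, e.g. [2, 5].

(re-executing from step 3 with the substitution; state before step 3: [-4, 79, -40])
step 3 (SUB): [-4, 119]
step 4 (SUB): [-123]
step 5 (DUP): [-123, -123]
step 6 (PUSH -59): [-123, -123, -59]
step 7 (PUSH 72): [-123, -123, -59, 72]
step 8 (PUSH 42): [-123, -123, -59, 72, 42]
step 9 (DUP): [-123, -123, -59, 72, 42, 42]
step 10 (SUB): [-123, -123, -59, 72, 0]
step 11 (PUSH 33): [-123, -123, -59, 72, 0, 33]

[-123, -123, -59, 72, 0, 33]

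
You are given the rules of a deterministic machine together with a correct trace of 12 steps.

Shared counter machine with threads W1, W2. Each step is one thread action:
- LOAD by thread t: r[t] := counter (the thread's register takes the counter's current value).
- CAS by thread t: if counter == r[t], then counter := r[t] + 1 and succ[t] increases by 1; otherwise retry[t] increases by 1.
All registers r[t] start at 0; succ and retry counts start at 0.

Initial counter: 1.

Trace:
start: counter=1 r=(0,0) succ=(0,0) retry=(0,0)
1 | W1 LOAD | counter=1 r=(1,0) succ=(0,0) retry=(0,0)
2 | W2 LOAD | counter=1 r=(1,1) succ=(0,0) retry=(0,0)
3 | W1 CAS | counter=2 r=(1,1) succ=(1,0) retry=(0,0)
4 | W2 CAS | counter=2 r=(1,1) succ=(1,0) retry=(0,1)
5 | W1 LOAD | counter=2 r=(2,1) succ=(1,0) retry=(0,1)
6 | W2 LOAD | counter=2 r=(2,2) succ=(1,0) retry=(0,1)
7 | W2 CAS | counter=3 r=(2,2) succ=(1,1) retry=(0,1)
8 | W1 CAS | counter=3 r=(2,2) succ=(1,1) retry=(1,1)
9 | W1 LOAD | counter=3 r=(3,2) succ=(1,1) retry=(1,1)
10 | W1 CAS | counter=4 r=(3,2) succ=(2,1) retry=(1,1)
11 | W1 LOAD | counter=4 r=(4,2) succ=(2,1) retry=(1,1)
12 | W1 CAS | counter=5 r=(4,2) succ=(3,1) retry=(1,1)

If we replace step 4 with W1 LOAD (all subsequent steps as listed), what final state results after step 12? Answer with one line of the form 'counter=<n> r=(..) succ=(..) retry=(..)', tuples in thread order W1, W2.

(re-executing from step 4 with the substitution; state before step 4: counter=2 r=(1,1) succ=(1,0) retry=(0,0))
4 | W1 LOAD | counter=2 r=(2,1) succ=(1,0) retry=(0,0)
5 | W1 LOAD | counter=2 r=(2,1) succ=(1,0) retry=(0,0)
6 | W2 LOAD | counter=2 r=(2,2) succ=(1,0) retry=(0,0)
7 | W2 CAS | counter=3 r=(2,2) succ=(1,1) retry=(0,0)
8 | W1 CAS | counter=3 r=(2,2) succ=(1,1) retry=(1,0)
9 | W1 LOAD | counter=3 r=(3,2) succ=(1,1) retry=(1,0)
10 | W1 CAS | counter=4 r=(3,2) succ=(2,1) retry=(1,0)
11 | W1 LOAD | counter=4 r=(4,2) succ=(2,1) retry=(1,0)
12 | W1 CAS | counter=5 r=(4,2) succ=(3,1) retry=(1,0)

counter=5 r=(4,2) succ=(3,1) retry=(1,0)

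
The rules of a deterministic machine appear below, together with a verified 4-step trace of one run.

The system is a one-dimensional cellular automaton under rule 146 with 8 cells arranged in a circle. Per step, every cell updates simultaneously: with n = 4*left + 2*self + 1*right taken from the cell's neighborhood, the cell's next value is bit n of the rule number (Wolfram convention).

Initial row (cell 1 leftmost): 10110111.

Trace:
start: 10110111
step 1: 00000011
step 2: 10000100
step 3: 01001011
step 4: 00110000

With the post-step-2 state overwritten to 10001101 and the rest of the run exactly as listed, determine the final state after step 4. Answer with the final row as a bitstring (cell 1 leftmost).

10001000

state after step 2 := 10001101
step 3: 01010000
step 4: 10001000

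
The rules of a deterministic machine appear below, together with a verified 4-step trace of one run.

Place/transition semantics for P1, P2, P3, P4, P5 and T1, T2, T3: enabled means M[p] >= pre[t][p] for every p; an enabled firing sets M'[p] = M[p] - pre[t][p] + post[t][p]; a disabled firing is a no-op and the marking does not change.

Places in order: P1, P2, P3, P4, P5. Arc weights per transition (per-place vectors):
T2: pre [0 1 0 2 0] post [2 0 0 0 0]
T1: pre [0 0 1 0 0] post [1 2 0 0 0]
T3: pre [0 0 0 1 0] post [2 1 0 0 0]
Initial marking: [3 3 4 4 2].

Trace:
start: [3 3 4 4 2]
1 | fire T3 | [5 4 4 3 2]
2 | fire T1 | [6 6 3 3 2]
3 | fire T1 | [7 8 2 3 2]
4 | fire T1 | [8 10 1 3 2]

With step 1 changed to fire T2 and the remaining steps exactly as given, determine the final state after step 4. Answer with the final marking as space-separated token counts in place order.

8 8 1 2 2

(re-executing from step 1 with the substitution; state before step 1: [3 3 4 4 2])
1 | fire T2 | [5 2 4 2 2]
2 | fire T1 | [6 4 3 2 2]
3 | fire T1 | [7 6 2 2 2]
4 | fire T1 | [8 8 1 2 2]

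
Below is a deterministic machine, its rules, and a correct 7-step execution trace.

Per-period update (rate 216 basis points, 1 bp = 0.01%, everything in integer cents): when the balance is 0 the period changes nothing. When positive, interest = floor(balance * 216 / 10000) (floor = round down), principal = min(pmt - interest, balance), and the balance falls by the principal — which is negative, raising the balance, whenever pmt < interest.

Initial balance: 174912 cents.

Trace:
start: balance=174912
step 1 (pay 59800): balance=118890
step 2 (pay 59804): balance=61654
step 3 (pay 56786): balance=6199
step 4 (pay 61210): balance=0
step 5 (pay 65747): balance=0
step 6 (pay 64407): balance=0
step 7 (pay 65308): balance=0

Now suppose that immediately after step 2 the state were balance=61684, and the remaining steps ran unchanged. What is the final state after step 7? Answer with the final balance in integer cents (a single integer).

0

state after step 2 := balance=61684
step 3 (pay 56786): balance=6230
step 4 (pay 61210): balance=0
step 5 (pay 65747): balance=0
step 6 (pay 64407): balance=0
step 7 (pay 65308): balance=0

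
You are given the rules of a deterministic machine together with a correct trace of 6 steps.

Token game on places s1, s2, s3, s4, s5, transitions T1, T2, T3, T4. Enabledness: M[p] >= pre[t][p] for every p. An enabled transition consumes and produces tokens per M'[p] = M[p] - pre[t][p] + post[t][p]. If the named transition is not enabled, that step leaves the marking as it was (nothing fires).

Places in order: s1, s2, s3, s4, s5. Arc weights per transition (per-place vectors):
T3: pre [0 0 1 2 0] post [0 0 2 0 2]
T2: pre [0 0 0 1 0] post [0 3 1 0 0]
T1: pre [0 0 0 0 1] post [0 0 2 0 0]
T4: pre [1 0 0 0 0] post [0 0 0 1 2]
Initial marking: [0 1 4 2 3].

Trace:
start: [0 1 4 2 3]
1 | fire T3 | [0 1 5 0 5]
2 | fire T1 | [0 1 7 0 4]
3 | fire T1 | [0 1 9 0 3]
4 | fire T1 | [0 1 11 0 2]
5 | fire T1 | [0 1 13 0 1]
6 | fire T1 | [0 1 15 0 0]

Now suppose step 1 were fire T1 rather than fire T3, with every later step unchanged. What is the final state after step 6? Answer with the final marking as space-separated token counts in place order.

0 1 10 2 0

(re-executing from step 1 with the substitution; state before step 1: [0 1 4 2 3])
1 | fire T1 | [0 1 6 2 2]
2 | fire T1 | [0 1 8 2 1]
3 | fire T1 | [0 1 10 2 0]
4 | fire T1 | [0 1 10 2 0]
5 | fire T1 | [0 1 10 2 0]
6 | fire T1 | [0 1 10 2 0]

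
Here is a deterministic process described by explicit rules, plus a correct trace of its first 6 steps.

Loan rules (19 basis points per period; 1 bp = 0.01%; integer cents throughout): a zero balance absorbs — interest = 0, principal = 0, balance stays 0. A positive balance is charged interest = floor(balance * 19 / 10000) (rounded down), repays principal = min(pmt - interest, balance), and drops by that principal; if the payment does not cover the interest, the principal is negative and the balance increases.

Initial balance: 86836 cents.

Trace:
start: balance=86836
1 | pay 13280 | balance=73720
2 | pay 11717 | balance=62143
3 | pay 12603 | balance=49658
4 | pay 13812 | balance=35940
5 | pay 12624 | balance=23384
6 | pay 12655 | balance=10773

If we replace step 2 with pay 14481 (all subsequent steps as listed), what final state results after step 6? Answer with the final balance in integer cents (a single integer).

(re-executing from step 2 with the substitution; state before step 2: balance=73720)
2 | pay 14481 | balance=59379
3 | pay 12603 | balance=46888
4 | pay 13812 | balance=33165
5 | pay 12624 | balance=20604
6 | pay 12655 | balance=7988

7988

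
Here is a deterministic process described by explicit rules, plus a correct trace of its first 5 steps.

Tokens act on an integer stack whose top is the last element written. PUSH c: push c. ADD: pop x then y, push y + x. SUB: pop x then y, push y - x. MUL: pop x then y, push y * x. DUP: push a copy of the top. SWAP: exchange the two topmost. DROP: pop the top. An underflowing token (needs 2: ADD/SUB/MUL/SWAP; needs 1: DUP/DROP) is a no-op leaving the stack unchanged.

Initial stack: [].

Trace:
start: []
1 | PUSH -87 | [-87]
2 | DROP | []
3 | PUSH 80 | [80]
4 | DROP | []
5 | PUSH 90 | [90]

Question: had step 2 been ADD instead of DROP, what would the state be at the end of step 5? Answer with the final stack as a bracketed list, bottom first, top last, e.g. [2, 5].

(re-executing from step 2 with the substitution; state before step 2: [-87])
2 | ADD | [-87]
3 | PUSH 80 | [-87, 80]
4 | DROP | [-87]
5 | PUSH 90 | [-87, 90]

[-87, 90]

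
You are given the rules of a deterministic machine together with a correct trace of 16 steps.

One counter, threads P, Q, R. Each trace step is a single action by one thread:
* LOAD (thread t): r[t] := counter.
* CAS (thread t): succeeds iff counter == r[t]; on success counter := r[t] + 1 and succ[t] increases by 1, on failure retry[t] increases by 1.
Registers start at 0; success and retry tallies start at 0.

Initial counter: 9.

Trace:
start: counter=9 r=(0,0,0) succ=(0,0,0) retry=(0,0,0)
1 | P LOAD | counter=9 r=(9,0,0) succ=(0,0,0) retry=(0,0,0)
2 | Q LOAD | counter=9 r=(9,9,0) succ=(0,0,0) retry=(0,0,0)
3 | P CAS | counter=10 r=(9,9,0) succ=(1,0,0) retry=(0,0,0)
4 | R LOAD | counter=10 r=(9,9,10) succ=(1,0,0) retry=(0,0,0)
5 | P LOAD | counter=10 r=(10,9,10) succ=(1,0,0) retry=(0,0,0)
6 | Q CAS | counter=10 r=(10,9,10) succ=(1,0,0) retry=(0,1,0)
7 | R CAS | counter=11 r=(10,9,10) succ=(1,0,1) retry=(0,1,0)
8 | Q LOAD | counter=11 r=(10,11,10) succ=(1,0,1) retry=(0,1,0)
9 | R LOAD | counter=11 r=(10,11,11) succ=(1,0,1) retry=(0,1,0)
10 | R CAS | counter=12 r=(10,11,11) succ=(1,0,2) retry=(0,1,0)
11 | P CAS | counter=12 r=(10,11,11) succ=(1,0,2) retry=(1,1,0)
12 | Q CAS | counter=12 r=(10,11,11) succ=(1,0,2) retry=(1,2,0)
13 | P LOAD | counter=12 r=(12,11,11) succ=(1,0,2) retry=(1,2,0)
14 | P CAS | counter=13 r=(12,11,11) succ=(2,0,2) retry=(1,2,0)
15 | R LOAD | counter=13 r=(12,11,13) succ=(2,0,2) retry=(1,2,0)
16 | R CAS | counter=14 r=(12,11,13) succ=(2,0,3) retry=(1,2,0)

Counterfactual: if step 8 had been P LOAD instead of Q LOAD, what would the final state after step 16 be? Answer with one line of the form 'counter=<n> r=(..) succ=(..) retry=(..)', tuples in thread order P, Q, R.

counter=14 r=(12,9,13) succ=(2,0,3) retry=(1,2,0)

(re-executing from step 8 with the substitution; state before step 8: counter=11 r=(10,9,10) succ=(1,0,1) retry=(0,1,0))
8 | P LOAD | counter=11 r=(11,9,10) succ=(1,0,1) retry=(0,1,0)
9 | R LOAD | counter=11 r=(11,9,11) succ=(1,0,1) retry=(0,1,0)
10 | R CAS | counter=12 r=(11,9,11) succ=(1,0,2) retry=(0,1,0)
11 | P CAS | counter=12 r=(11,9,11) succ=(1,0,2) retry=(1,1,0)
12 | Q CAS | counter=12 r=(11,9,11) succ=(1,0,2) retry=(1,2,0)
13 | P LOAD | counter=12 r=(12,9,11) succ=(1,0,2) retry=(1,2,0)
14 | P CAS | counter=13 r=(12,9,11) succ=(2,0,2) retry=(1,2,0)
15 | R LOAD | counter=13 r=(12,9,13) succ=(2,0,2) retry=(1,2,0)
16 | R CAS | counter=14 r=(12,9,13) succ=(2,0,3) retry=(1,2,0)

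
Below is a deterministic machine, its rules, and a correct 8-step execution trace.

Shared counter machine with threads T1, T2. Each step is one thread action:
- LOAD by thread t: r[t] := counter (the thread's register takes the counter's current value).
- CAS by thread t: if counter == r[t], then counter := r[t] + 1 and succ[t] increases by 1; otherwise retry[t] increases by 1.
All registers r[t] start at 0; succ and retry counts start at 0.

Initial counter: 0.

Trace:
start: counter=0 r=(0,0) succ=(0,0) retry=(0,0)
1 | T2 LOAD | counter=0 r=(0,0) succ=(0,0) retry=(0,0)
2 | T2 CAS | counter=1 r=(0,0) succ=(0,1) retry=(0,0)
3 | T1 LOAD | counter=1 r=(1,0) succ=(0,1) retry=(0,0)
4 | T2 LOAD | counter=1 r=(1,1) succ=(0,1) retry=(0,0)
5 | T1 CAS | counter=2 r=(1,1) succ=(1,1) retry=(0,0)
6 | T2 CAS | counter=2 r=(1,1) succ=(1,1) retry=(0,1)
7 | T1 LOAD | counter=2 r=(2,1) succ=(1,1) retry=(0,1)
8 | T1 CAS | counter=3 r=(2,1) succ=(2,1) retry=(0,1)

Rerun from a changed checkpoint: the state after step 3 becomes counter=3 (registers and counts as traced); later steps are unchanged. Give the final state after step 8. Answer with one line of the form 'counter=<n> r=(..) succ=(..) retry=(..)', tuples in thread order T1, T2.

state after step 3 := counter=3 r=(1,0) succ=(0,1) retry=(0,0)
4 | T2 LOAD | counter=3 r=(1,3) succ=(0,1) retry=(0,0)
5 | T1 CAS | counter=3 r=(1,3) succ=(0,1) retry=(1,0)
6 | T2 CAS | counter=4 r=(1,3) succ=(0,2) retry=(1,0)
7 | T1 LOAD | counter=4 r=(4,3) succ=(0,2) retry=(1,0)
8 | T1 CAS | counter=5 r=(4,3) succ=(1,2) retry=(1,0)

counter=5 r=(4,3) succ=(1,2) retry=(1,0)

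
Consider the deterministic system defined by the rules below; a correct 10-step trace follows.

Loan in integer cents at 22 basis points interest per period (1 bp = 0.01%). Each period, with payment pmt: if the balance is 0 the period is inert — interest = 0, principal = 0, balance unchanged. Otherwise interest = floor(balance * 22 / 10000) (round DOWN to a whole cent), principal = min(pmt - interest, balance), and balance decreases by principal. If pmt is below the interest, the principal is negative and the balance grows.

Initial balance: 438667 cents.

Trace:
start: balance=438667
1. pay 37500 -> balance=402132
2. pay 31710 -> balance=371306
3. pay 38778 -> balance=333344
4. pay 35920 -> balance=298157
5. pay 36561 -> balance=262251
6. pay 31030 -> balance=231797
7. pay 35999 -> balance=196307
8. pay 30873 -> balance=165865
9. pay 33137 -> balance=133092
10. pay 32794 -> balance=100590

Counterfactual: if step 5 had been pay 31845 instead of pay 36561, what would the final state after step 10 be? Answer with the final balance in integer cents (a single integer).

(re-executing from step 5 with the substitution; state before step 5: balance=298157)
5. pay 31845 -> balance=266967
6. pay 31030 -> balance=236524
7. pay 35999 -> balance=201045
8. pay 30873 -> balance=170614
9. pay 33137 -> balance=137852
10. pay 32794 -> balance=105361

105361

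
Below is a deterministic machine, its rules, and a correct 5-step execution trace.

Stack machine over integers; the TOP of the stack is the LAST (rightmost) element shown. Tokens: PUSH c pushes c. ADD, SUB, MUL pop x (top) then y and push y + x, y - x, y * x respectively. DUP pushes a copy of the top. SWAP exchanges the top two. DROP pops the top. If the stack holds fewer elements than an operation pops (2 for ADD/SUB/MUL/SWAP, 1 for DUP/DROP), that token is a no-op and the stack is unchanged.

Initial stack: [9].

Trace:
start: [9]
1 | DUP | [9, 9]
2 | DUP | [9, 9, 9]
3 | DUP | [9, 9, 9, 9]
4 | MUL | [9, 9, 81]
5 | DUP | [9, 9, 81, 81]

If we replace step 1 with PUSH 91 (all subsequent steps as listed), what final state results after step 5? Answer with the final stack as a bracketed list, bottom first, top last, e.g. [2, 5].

[9, 91, 8281, 8281]

(re-executing from step 1 with the substitution; state before step 1: [9])
1 | PUSH 91 | [9, 91]
2 | DUP | [9, 91, 91]
3 | DUP | [9, 91, 91, 91]
4 | MUL | [9, 91, 8281]
5 | DUP | [9, 91, 8281, 8281]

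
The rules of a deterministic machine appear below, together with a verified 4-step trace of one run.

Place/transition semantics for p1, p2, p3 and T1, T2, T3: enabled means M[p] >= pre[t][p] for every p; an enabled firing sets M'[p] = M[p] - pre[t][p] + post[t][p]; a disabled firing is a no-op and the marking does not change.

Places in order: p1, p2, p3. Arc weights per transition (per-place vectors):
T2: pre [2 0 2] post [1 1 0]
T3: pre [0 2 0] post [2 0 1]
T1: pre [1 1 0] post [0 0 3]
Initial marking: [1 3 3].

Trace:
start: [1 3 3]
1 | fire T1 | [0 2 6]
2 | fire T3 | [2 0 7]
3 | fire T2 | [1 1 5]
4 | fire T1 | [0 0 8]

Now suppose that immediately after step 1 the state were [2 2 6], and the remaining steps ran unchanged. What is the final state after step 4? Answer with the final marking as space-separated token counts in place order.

state after step 1 := [2 2 6]
2 | fire T3 | [4 0 7]
3 | fire T2 | [3 1 5]
4 | fire T1 | [2 0 8]

2 0 8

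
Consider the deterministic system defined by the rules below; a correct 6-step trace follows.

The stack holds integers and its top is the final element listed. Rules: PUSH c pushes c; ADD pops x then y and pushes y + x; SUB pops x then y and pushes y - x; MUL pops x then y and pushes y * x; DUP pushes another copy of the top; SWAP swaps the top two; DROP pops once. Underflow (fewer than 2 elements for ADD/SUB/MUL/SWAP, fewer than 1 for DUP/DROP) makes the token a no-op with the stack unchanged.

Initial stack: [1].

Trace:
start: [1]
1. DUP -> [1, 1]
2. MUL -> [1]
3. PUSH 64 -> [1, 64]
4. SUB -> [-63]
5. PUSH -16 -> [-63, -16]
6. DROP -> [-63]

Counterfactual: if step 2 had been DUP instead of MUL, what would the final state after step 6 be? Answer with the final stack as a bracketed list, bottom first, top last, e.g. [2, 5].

(re-executing from step 2 with the substitution; state before step 2: [1, 1])
2. DUP -> [1, 1, 1]
3. PUSH 64 -> [1, 1, 1, 64]
4. SUB -> [1, 1, -63]
5. PUSH -16 -> [1, 1, -63, -16]
6. DROP -> [1, 1, -63]

[1, 1, -63]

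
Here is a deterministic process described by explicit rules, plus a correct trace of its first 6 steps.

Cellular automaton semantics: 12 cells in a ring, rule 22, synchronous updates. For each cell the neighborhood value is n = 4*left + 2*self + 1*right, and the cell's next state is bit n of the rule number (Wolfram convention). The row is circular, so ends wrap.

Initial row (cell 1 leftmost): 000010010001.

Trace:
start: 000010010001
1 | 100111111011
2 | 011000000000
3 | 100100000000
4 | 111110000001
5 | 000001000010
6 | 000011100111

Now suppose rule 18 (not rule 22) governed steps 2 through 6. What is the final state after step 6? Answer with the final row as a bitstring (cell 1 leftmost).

(re-executing steps 2..6 under rule 18; state before step 2: 100111111011)
2 | 011000000000
3 | 100100000000
4 | 011010000001
5 | 000001000010
6 | 000010100101

000010100101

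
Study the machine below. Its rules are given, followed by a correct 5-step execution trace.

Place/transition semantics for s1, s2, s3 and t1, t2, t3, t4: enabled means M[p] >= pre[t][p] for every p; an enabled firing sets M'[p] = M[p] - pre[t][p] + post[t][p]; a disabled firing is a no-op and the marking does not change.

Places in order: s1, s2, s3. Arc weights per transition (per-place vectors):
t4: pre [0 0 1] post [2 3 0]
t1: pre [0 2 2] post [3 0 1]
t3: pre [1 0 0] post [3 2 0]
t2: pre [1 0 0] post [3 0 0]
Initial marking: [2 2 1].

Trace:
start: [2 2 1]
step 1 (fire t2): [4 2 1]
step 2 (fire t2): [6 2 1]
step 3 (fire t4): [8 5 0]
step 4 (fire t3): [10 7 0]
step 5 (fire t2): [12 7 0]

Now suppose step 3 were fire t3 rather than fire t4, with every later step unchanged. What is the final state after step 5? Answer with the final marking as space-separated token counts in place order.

(re-executing from step 3 with the substitution; state before step 3: [6 2 1])
step 3 (fire t3): [8 4 1]
step 4 (fire t3): [10 6 1]
step 5 (fire t2): [12 6 1]

12 6 1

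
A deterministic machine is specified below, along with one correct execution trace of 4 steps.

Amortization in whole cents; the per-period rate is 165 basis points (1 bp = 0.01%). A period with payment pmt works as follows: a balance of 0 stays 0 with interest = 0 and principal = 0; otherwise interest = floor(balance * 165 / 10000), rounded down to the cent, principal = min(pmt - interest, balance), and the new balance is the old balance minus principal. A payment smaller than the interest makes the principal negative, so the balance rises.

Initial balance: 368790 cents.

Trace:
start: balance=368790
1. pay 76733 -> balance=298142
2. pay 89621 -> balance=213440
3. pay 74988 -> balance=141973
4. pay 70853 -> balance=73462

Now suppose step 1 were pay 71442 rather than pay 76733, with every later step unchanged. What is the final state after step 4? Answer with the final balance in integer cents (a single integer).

79019

(re-executing from step 1 with the substitution; state before step 1: balance=368790)
1. pay 71442 -> balance=303433
2. pay 89621 -> balance=218818
3. pay 74988 -> balance=147440
4. pay 70853 -> balance=79019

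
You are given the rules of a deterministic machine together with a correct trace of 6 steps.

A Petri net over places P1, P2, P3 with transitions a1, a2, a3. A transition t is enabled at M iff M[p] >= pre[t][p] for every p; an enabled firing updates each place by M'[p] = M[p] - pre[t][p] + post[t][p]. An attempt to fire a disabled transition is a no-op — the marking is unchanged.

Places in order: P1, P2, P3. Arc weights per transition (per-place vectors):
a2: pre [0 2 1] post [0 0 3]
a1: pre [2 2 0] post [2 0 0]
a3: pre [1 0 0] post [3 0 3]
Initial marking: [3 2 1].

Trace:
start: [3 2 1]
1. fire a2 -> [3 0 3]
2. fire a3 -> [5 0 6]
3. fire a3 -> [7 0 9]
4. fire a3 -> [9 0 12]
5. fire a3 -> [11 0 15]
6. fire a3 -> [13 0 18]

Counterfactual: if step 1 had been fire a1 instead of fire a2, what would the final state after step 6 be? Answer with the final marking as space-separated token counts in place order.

13 0 16

(re-executing from step 1 with the substitution; state before step 1: [3 2 1])
1. fire a1 -> [3 0 1]
2. fire a3 -> [5 0 4]
3. fire a3 -> [7 0 7]
4. fire a3 -> [9 0 10]
5. fire a3 -> [11 0 13]
6. fire a3 -> [13 0 16]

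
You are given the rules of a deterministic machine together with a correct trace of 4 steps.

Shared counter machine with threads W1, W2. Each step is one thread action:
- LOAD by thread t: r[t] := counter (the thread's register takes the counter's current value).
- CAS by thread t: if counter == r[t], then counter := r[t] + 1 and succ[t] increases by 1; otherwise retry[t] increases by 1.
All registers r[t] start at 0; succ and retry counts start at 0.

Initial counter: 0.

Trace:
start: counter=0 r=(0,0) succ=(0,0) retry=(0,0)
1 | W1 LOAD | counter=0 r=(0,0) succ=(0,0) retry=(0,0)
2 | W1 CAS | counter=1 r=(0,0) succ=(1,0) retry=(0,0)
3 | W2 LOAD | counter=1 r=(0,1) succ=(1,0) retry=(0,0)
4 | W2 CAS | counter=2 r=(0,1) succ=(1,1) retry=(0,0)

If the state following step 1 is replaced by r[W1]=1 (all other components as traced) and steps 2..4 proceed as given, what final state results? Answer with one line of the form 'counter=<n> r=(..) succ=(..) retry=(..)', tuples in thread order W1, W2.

counter=1 r=(1,0) succ=(0,1) retry=(1,0)

state after step 1 := counter=0 r=(1,0) succ=(0,0) retry=(0,0)
2 | W1 CAS | counter=0 r=(1,0) succ=(0,0) retry=(1,0)
3 | W2 LOAD | counter=0 r=(1,0) succ=(0,0) retry=(1,0)
4 | W2 CAS | counter=1 r=(1,0) succ=(0,1) retry=(1,0)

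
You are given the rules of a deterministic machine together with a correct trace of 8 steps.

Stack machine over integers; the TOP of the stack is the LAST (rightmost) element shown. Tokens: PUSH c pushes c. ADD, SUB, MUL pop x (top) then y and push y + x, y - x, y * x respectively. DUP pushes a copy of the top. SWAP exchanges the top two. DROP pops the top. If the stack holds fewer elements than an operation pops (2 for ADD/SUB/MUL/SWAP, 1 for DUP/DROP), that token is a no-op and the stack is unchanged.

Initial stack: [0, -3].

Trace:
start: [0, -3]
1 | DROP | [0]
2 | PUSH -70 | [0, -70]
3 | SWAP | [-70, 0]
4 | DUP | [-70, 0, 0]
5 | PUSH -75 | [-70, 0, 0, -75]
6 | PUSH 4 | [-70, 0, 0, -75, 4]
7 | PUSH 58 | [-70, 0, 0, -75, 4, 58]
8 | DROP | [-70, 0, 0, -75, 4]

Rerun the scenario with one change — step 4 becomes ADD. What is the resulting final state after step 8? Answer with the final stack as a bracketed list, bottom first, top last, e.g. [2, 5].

(re-executing from step 4 with the substitution; state before step 4: [-70, 0])
4 | ADD | [-70]
5 | PUSH -75 | [-70, -75]
6 | PUSH 4 | [-70, -75, 4]
7 | PUSH 58 | [-70, -75, 4, 58]
8 | DROP | [-70, -75, 4]

[-70, -75, 4]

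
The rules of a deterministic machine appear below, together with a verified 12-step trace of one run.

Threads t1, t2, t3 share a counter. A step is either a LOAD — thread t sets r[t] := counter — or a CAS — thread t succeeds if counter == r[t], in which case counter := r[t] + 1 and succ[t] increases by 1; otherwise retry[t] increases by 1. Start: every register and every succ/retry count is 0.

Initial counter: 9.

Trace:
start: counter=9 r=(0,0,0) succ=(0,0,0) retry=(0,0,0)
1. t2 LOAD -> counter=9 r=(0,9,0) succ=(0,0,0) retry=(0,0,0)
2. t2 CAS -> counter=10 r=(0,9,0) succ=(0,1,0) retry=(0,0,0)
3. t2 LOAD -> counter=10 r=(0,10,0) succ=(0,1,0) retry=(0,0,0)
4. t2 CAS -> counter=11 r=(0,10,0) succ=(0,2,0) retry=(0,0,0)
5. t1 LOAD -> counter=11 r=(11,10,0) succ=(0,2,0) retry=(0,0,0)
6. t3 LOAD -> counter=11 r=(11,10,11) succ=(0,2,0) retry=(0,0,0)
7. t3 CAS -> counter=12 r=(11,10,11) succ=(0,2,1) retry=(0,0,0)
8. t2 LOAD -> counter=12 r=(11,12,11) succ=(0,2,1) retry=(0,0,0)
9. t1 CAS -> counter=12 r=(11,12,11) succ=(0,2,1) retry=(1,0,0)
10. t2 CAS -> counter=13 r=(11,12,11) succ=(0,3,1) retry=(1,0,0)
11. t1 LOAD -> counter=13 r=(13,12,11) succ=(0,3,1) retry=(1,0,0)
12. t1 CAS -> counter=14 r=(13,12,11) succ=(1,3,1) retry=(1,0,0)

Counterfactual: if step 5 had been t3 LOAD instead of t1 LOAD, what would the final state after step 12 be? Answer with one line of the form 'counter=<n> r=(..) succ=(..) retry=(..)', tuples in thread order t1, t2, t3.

(re-executing from step 5 with the substitution; state before step 5: counter=11 r=(0,10,0) succ=(0,2,0) retry=(0,0,0))
5. t3 LOAD -> counter=11 r=(0,10,11) succ=(0,2,0) retry=(0,0,0)
6. t3 LOAD -> counter=11 r=(0,10,11) succ=(0,2,0) retry=(0,0,0)
7. t3 CAS -> counter=12 r=(0,10,11) succ=(0,2,1) retry=(0,0,0)
8. t2 LOAD -> counter=12 r=(0,12,11) succ=(0,2,1) retry=(0,0,0)
9. t1 CAS -> counter=12 r=(0,12,11) succ=(0,2,1) retry=(1,0,0)
10. t2 CAS -> counter=13 r=(0,12,11) succ=(0,3,1) retry=(1,0,0)
11. t1 LOAD -> counter=13 r=(13,12,11) succ=(0,3,1) retry=(1,0,0)
12. t1 CAS -> counter=14 r=(13,12,11) succ=(1,3,1) retry=(1,0,0)

counter=14 r=(13,12,11) succ=(1,3,1) retry=(1,0,0)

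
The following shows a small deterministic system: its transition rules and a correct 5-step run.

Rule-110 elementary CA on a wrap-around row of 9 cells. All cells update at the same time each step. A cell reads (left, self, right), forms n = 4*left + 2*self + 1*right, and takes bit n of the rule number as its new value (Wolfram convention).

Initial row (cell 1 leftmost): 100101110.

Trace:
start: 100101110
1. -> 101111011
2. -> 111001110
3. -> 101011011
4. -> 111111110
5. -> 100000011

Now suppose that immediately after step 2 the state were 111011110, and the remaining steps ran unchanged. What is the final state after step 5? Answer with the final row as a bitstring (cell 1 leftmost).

state after step 2 := 111011110
3. -> 101110011
4. -> 111010110
5. -> 101111111

101111111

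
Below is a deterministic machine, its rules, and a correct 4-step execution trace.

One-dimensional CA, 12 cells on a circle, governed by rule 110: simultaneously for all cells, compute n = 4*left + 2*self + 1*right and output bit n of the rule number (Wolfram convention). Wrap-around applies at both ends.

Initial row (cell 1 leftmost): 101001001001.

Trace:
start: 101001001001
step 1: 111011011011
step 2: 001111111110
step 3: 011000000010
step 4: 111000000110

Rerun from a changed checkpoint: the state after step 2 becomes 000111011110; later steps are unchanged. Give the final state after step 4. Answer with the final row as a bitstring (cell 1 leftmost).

state after step 2 := 000111011110
step 3: 001101110010
step 4: 011111010110

011111010110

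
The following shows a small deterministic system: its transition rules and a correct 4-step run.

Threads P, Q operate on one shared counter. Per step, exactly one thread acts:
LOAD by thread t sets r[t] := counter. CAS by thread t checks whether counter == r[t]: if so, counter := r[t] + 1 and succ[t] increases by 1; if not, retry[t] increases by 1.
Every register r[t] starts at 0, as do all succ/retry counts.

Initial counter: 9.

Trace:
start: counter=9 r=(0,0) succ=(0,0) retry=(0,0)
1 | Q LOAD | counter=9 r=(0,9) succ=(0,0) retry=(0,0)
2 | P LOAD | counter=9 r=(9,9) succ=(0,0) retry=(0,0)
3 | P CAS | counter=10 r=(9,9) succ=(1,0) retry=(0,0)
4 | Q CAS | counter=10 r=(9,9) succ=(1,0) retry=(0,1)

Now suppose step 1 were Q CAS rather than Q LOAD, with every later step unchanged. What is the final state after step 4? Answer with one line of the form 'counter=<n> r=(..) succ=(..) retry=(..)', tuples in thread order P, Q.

counter=10 r=(9,0) succ=(1,0) retry=(0,2)

(re-executing from step 1 with the substitution; state before step 1: counter=9 r=(0,0) succ=(0,0) retry=(0,0))
1 | Q CAS | counter=9 r=(0,0) succ=(0,0) retry=(0,1)
2 | P LOAD | counter=9 r=(9,0) succ=(0,0) retry=(0,1)
3 | P CAS | counter=10 r=(9,0) succ=(1,0) retry=(0,1)
4 | Q CAS | counter=10 r=(9,0) succ=(1,0) retry=(0,2)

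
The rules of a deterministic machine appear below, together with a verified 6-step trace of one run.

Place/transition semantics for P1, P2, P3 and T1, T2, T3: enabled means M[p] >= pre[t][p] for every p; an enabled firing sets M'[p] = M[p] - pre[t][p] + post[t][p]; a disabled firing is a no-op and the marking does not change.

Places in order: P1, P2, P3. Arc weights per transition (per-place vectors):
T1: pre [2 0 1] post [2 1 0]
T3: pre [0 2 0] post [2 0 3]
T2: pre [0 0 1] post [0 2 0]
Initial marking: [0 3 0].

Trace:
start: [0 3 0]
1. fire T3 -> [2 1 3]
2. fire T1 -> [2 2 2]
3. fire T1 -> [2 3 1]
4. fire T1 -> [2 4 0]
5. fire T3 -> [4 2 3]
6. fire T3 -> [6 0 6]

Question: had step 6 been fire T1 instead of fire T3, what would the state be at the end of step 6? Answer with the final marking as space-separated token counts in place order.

4 3 2

(re-executing from step 6 with the substitution; state before step 6: [4 2 3])
6. fire T1 -> [4 3 2]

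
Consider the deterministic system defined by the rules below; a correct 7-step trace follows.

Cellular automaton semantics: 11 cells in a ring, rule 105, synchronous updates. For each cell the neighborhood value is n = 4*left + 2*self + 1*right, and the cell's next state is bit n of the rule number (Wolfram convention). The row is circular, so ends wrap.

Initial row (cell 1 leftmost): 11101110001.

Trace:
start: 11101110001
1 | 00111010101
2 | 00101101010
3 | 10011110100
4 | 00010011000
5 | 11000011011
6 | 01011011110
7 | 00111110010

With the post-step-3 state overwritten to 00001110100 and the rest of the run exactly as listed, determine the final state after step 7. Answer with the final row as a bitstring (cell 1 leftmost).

10100110011

state after step 3 := 00001110100
4 | 11101011001
5 | 00110111001
6 | 00111101000
7 | 10100110011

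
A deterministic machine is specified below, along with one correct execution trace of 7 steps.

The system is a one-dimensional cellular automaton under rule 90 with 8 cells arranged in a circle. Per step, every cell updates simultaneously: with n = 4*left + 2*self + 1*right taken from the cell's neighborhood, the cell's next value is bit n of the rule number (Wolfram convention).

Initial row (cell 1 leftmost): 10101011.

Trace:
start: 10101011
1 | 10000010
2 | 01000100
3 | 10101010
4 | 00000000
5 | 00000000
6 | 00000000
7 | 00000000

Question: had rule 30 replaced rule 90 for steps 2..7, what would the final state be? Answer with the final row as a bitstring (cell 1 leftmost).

01001010

(re-executing steps 2..7 under rule 30; state before step 2: 10000010)
2 | 11000110
3 | 10101100
4 | 10101011
5 | 00101010
6 | 01101011
7 | 01001010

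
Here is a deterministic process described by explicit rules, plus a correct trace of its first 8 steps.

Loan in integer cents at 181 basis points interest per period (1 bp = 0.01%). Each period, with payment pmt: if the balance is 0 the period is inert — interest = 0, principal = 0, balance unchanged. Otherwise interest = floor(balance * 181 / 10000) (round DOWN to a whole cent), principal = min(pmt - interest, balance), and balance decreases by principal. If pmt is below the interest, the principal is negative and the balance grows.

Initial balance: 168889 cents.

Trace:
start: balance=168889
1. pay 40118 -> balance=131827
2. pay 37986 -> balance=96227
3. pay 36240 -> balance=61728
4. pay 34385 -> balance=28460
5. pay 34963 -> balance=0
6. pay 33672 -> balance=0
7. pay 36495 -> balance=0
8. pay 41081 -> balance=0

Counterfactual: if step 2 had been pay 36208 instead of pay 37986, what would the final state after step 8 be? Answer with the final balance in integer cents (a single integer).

0

(re-executing from step 2 with the substitution; state before step 2: balance=131827)
2. pay 36208 -> balance=98005
3. pay 36240 -> balance=63538
4. pay 34385 -> balance=30303
5. pay 34963 -> balance=0
6. pay 33672 -> balance=0
7. pay 36495 -> balance=0
8. pay 41081 -> balance=0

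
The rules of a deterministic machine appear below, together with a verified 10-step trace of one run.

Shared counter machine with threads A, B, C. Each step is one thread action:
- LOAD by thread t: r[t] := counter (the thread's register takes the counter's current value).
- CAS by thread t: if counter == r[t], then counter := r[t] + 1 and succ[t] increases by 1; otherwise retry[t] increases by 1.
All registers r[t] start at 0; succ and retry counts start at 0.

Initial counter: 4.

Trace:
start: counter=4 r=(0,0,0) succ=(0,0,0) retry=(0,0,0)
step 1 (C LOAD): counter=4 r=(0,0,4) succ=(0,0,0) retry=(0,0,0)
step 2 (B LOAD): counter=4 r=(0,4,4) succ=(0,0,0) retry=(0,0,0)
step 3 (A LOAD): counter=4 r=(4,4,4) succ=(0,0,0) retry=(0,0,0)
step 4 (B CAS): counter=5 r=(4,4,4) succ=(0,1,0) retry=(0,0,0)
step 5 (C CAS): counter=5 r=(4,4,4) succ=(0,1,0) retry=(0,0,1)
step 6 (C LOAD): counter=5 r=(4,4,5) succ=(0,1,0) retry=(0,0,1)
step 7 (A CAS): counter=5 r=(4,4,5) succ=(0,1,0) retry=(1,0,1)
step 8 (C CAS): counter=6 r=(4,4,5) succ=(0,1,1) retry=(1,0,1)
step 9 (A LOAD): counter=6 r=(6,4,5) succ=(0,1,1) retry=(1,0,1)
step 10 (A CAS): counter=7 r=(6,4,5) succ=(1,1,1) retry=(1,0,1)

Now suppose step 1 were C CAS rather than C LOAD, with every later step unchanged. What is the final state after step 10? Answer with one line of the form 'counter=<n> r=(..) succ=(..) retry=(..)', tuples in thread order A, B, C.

counter=7 r=(6,4,5) succ=(1,1,1) retry=(1,0,2)

(re-executing from step 1 with the substitution; state before step 1: counter=4 r=(0,0,0) succ=(0,0,0) retry=(0,0,0))
step 1 (C CAS): counter=4 r=(0,0,0) succ=(0,0,0) retry=(0,0,1)
step 2 (B LOAD): counter=4 r=(0,4,0) succ=(0,0,0) retry=(0,0,1)
step 3 (A LOAD): counter=4 r=(4,4,0) succ=(0,0,0) retry=(0,0,1)
step 4 (B CAS): counter=5 r=(4,4,0) succ=(0,1,0) retry=(0,0,1)
step 5 (C CAS): counter=5 r=(4,4,0) succ=(0,1,0) retry=(0,0,2)
step 6 (C LOAD): counter=5 r=(4,4,5) succ=(0,1,0) retry=(0,0,2)
step 7 (A CAS): counter=5 r=(4,4,5) succ=(0,1,0) retry=(1,0,2)
step 8 (C CAS): counter=6 r=(4,4,5) succ=(0,1,1) retry=(1,0,2)
step 9 (A LOAD): counter=6 r=(6,4,5) succ=(0,1,1) retry=(1,0,2)
step 10 (A CAS): counter=7 r=(6,4,5) succ=(1,1,1) retry=(1,0,2)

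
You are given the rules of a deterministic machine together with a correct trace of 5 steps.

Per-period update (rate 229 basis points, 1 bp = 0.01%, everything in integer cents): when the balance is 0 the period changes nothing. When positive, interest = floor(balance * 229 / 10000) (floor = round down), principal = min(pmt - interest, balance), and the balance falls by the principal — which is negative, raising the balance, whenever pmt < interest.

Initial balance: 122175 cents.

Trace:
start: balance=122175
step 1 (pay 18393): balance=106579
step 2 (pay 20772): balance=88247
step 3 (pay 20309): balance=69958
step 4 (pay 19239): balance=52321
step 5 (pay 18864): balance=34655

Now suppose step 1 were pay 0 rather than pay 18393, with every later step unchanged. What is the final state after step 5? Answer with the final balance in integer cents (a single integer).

54790

(re-executing from step 1 with the substitution; state before step 1: balance=122175)
step 1 (pay 0): balance=124972
step 2 (pay 20772): balance=107061
step 3 (pay 20309): balance=89203
step 4 (pay 19239): balance=72006
step 5 (pay 18864): balance=54790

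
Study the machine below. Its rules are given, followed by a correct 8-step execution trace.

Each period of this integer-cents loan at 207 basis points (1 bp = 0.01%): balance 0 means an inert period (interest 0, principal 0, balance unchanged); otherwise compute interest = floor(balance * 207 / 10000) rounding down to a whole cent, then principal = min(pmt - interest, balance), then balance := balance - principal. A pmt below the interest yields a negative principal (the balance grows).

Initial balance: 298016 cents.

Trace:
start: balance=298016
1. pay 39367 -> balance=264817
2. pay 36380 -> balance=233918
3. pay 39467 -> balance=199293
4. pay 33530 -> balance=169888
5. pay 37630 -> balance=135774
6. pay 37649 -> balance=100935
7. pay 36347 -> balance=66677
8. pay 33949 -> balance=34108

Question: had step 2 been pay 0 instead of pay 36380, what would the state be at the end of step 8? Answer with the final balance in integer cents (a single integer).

75247

(re-executing from step 2 with the substitution; state before step 2: balance=264817)
2. pay 0 -> balance=270298
3. pay 39467 -> balance=236426
4. pay 33530 -> balance=207790
5. pay 37630 -> balance=174461
6. pay 37649 -> balance=140423
7. pay 36347 -> balance=106982
8. pay 33949 -> balance=75247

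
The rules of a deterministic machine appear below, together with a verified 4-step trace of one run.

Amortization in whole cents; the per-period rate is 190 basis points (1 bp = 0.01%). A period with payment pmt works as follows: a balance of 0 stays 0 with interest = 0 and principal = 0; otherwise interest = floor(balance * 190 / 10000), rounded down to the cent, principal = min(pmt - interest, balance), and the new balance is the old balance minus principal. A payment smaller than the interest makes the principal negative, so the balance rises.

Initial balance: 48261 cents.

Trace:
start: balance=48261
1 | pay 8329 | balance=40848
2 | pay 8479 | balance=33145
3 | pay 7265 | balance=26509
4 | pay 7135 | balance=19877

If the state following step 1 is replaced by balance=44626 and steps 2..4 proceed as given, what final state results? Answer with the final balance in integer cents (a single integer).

state after step 1 := balance=44626
2 | pay 8479 | balance=36994
3 | pay 7265 | balance=30431
4 | pay 7135 | balance=23874

23874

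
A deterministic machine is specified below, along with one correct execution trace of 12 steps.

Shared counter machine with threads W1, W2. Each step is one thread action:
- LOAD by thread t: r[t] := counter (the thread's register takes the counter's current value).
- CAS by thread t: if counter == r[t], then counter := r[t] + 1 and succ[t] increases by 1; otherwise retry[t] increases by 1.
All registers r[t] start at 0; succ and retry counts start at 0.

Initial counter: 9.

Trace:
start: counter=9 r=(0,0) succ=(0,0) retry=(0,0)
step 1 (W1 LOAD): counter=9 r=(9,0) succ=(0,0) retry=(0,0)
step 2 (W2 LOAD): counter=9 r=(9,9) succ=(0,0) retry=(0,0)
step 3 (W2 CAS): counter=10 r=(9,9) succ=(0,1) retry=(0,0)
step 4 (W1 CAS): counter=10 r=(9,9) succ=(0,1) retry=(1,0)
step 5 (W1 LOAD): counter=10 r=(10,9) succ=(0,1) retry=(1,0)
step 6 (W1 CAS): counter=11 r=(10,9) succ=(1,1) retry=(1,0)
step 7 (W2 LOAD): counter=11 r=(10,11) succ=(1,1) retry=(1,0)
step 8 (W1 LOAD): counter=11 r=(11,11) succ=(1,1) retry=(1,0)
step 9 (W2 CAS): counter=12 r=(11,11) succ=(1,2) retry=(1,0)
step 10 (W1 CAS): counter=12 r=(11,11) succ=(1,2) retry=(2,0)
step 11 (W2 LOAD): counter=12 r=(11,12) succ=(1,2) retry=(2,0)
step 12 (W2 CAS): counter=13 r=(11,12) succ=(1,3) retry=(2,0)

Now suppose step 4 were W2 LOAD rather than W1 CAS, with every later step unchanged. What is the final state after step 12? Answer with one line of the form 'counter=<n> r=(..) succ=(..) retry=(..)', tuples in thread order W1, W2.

counter=13 r=(11,12) succ=(1,3) retry=(1,0)

(re-executing from step 4 with the substitution; state before step 4: counter=10 r=(9,9) succ=(0,1) retry=(0,0))
step 4 (W2 LOAD): counter=10 r=(9,10) succ=(0,1) retry=(0,0)
step 5 (W1 LOAD): counter=10 r=(10,10) succ=(0,1) retry=(0,0)
step 6 (W1 CAS): counter=11 r=(10,10) succ=(1,1) retry=(0,0)
step 7 (W2 LOAD): counter=11 r=(10,11) succ=(1,1) retry=(0,0)
step 8 (W1 LOAD): counter=11 r=(11,11) succ=(1,1) retry=(0,0)
step 9 (W2 CAS): counter=12 r=(11,11) succ=(1,2) retry=(0,0)
step 10 (W1 CAS): counter=12 r=(11,11) succ=(1,2) retry=(1,0)
step 11 (W2 LOAD): counter=12 r=(11,12) succ=(1,2) retry=(1,0)
step 12 (W2 CAS): counter=13 r=(11,12) succ=(1,3) retry=(1,0)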